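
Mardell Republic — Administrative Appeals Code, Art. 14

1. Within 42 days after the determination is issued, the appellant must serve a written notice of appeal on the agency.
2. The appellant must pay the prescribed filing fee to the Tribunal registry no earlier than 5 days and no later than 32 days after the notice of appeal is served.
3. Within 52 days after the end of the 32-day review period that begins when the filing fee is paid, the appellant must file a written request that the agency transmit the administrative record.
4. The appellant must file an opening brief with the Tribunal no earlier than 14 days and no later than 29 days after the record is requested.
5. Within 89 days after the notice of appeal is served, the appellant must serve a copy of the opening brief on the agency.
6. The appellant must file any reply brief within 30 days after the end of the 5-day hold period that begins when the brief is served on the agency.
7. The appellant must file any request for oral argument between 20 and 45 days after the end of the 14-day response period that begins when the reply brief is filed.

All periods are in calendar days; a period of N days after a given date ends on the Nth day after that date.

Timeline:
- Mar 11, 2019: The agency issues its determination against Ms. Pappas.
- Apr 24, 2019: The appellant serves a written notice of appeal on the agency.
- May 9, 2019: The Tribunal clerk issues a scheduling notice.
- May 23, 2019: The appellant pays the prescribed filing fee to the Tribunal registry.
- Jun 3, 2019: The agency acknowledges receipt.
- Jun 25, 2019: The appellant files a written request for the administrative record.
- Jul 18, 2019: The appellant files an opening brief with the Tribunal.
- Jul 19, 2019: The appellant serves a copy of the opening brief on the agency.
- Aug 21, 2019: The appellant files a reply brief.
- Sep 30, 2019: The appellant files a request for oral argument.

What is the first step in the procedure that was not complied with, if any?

Step 1

Step 1: 42 days after Mar 11, 2019 (when the determination is issued) is Apr 22, 2019; not done until Apr 24, 2019, 2 days after the deadline.
That is the first point of non-compliance.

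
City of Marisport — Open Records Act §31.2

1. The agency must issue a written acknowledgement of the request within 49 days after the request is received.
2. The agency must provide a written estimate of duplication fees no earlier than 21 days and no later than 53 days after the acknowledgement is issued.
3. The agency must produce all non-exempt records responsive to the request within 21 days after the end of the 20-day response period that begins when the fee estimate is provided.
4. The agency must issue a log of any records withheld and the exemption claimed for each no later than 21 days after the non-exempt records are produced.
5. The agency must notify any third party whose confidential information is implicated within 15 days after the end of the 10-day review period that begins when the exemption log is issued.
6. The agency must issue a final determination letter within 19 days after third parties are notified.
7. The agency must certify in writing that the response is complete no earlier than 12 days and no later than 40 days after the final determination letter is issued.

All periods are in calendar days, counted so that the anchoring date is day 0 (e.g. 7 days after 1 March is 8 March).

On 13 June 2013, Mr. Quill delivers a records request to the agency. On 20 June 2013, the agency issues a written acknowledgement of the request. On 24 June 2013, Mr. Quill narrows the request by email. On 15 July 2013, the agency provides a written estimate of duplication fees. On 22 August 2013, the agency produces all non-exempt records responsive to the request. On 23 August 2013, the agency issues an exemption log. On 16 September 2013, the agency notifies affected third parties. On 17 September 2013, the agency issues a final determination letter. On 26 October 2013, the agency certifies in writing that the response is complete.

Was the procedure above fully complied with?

Yes

Step 1 — counting 49 days from 13 June 2013 (when the request is received) gives a deadline of 1 August 2013; done 20 June 2013 — timely.
Step 2 — 21 and 53 days from 20 June 2013 (when the acknowledgement is issued) are 11 July 2013 and 12 August 2013 respectively; done 15 July 2013, which is between those dates.
Step 3 — counting 21 days from 4 August 2013 (end of the 20-day response period, which began when the fee estimate is provided on 15 July 2013) gives a deadline of 25 August 2013; done 22 August 2013 — timely.
Step 4 — counting 21 days from 22 August 2013 (when the non-exempt records are produced) gives a deadline of 12 September 2013; completed 23 August 2013, before the deadline.
Step 5 — counting 15 days from 2 September 2013 (end of the 10-day review period, which began when the exemption log is issued on 23 August 2013) gives a deadline of 17 September 2013; completed 16 September 2013, before the deadline.
Step 6 — counting 19 days from 16 September 2013 (when third parties are notified) gives a deadline of 5 October 2013; completed 17 September 2013, before the deadline.
Step 7 — 12 and 40 days from 17 September 2013 (when the final determination letter is issued) are 29 September 2013 and 27 October 2013 respectively; done 26 October 2013 — within the window.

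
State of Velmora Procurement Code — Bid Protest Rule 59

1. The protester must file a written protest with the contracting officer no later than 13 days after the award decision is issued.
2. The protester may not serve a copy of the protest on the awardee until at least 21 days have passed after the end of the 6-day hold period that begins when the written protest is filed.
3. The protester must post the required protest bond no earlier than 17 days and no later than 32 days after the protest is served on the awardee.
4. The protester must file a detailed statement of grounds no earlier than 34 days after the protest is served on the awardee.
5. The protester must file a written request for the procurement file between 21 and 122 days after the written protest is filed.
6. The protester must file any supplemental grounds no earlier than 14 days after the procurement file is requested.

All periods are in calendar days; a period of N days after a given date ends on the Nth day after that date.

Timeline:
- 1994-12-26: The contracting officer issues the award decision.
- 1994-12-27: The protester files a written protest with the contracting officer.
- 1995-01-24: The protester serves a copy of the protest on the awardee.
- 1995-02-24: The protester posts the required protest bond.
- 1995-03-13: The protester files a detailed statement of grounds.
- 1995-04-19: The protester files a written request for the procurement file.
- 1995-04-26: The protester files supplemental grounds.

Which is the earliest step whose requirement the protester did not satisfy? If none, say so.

Step 6

(1) due by 1994-12-26 + 13 days = 1995-01-08; done 1994-12-27 — timely.
(2) permitted from 1995-01-02 + 21 days = 1995-01-23 onward; done 1995-01-24, after the minimum wait.
(3) the permitted window runs from 1995-01-24 + 17 = 1995-02-10 to 1995-01-24 + 32 = 1995-02-25; 1995-02-24 falls inside that range.
(4) permitted from 1995-01-24 + 34 days = 1995-02-27 onward; done 1995-03-13, after the minimum wait.
(5) the permitted window runs from 1994-12-27 + 21 = 1995-01-17 to 1994-12-27 + 122 = 1995-04-28; done 1995-04-19, which is between those dates.
(6) permitted from 1995-04-19 + 14 days = 1995-05-03 onward; 1995-04-26 is 7 days before the earliest permitted date.
That is the first point of non-compliance.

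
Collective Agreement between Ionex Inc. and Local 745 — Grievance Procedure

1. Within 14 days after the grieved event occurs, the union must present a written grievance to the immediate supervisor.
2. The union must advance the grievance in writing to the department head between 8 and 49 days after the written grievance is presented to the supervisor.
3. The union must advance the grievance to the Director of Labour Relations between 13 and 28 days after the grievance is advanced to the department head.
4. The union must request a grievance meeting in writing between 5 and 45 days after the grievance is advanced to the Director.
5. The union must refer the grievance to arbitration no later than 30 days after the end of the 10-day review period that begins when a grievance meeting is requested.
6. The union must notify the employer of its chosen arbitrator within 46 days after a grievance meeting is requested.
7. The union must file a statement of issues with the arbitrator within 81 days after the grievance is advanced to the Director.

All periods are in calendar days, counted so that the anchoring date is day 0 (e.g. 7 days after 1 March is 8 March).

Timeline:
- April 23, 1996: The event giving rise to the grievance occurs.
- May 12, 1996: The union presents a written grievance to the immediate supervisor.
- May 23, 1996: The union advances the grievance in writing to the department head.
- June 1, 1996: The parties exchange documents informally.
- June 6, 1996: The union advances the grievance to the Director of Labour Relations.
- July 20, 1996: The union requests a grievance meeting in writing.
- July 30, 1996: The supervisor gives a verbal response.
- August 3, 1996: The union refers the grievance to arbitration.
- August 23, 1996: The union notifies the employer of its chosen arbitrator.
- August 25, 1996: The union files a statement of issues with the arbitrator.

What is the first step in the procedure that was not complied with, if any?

(1) due by April 23, 1996 + 14 days = May 7, 1996; May 12, 1996 misses that deadline by 5 days.
That is the first point of non-compliance.

Step 1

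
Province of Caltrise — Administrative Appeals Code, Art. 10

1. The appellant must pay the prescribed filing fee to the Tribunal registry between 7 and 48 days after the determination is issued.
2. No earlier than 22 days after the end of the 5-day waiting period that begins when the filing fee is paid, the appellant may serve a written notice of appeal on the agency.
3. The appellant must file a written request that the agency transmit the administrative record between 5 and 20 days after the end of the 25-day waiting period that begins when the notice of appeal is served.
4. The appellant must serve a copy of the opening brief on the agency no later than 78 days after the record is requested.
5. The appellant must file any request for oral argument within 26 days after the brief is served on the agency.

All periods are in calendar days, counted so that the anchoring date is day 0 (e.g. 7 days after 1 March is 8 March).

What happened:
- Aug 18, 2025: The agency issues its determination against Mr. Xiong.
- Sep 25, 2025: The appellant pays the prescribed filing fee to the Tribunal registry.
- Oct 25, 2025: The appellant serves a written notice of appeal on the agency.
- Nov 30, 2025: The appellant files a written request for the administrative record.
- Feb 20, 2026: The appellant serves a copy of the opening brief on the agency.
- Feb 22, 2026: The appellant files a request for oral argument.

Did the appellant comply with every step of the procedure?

No

Step 1 — 7 and 48 days from Aug 18, 2025 (when the determination is issued) are Aug 25, 2025 and Oct 5, 2025 respectively; done Sep 25, 2025 — within the window.
Step 2 — must wait 22 days from Sep 30, 2025 (end of the 5-day waiting period, which began when the filing fee is paid on Sep 25, 2025), so not before Oct 22, 2025; Oct 25, 2025 is on or after that date.
Step 3 — 5 and 20 days from Nov 19, 2025 (end of the 25-day waiting period, which began when the notice of appeal is served on Oct 25, 2025) are Nov 24, 2025 and Dec 9, 2025 respectively; done Nov 30, 2025, which is between those dates.
Step 4 — counting 78 days from Nov 30, 2025 (when the record is requested) gives a deadline of Feb 16, 2026; Feb 20, 2026 misses that deadline by 4 days.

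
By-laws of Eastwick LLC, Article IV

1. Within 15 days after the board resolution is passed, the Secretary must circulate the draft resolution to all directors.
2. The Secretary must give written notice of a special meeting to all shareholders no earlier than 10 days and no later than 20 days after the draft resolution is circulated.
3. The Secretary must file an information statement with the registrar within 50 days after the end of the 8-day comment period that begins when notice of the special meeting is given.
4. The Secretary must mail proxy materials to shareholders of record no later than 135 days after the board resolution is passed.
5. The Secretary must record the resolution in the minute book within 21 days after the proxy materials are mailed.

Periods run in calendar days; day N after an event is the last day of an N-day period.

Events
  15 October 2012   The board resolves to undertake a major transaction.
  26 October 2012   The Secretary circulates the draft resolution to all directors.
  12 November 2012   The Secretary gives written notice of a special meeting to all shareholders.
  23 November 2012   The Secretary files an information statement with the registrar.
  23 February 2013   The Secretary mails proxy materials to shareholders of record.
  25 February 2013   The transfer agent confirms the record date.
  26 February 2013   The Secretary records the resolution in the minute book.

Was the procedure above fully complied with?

Yes

(1) due by 15 October 2012 + 15 days = 30 October 2012; completed 26 October 2012, before the deadline.
(2) the permitted window runs from 26 October 2012 + 10 = 5 November 2012 to 26 October 2012 + 20 = 15 November 2012; 12 November 2012 falls inside that range.
(3) due by 20 November 2012 + 50 days = 9 January 2013; completed 23 November 2012, before the deadline.
(4) due by 15 October 2012 + 135 days = 27 February 2013; done 23 February 2013 — timely.
(5) due by 23 February 2013 + 21 days = 16 March 2013; 26 February 2013 is within that limit.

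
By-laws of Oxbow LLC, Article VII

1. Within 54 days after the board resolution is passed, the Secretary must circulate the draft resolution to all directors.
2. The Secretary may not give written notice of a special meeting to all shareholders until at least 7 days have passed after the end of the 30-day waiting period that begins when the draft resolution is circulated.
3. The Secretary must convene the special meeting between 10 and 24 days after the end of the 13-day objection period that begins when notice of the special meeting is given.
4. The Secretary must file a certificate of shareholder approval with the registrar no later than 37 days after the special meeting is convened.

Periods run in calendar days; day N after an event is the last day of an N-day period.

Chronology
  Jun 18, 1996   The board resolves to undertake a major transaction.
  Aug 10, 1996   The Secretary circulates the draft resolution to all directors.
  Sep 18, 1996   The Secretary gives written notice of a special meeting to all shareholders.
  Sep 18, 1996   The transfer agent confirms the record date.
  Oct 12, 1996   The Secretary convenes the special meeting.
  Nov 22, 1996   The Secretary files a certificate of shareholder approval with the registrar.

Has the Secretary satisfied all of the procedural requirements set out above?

No

Step 1 — counting 54 days from Jun 18, 1996 (when the board resolution is passed) gives a deadline of Aug 11, 1996; done Aug 10, 1996 — timely.
Step 2 — must wait 7 days from Sep 9, 1996 (end of the 30-day waiting period, which began when the draft resolution is circulated on Aug 10, 1996), so not before Sep 16, 1996; Sep 18, 1996 is on or after that date.
Step 3 — 10 and 24 days from Oct 1, 1996 (end of the 13-day objection period, which began when notice of the special meeting is given on Sep 18, 1996) are Oct 11, 1996 and Oct 25, 1996 respectively; done Oct 12, 1996 — within the window.
Step 4 — counting 37 days from Oct 12, 1996 (when the special meeting is convened) gives a deadline of Nov 18, 1996; not done until Nov 22, 1996, 4 days after the deadline.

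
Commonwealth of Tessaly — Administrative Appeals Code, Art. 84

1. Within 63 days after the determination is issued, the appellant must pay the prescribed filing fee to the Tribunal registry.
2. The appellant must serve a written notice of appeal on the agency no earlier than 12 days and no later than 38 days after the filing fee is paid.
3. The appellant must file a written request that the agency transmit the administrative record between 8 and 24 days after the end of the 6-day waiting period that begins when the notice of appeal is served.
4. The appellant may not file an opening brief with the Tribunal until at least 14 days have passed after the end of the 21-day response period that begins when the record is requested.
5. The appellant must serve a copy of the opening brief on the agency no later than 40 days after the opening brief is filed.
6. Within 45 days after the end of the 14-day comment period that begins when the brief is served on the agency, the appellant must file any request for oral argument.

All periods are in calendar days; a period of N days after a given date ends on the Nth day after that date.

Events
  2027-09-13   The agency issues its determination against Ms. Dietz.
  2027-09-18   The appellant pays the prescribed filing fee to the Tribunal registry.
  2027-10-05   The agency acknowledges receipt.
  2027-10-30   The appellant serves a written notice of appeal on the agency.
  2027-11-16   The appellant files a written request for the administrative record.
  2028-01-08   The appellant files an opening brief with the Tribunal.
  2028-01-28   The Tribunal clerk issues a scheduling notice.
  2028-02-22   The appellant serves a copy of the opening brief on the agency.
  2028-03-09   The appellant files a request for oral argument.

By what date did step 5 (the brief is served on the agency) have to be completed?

2028-02-17

Step 5 runs from 2028-01-08, when the opening brief is filed. 40 days after 2028-01-08 is 2028-02-17.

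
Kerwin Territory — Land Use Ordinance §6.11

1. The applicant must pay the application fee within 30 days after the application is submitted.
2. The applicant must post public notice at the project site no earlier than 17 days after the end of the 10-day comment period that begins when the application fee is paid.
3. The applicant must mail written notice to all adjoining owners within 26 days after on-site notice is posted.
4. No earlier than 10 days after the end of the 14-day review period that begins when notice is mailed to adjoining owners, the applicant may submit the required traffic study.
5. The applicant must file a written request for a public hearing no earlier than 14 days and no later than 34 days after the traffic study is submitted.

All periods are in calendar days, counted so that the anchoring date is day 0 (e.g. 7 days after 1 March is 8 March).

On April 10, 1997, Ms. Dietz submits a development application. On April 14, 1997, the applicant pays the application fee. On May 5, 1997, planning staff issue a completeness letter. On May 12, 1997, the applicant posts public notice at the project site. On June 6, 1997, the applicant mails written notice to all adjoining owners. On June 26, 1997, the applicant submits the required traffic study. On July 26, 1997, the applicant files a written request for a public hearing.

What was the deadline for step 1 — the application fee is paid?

Step 1 runs from April 10, 1997, when the application is submitted. 30 days after April 10, 1997 is May 10, 1997.

May 10, 1997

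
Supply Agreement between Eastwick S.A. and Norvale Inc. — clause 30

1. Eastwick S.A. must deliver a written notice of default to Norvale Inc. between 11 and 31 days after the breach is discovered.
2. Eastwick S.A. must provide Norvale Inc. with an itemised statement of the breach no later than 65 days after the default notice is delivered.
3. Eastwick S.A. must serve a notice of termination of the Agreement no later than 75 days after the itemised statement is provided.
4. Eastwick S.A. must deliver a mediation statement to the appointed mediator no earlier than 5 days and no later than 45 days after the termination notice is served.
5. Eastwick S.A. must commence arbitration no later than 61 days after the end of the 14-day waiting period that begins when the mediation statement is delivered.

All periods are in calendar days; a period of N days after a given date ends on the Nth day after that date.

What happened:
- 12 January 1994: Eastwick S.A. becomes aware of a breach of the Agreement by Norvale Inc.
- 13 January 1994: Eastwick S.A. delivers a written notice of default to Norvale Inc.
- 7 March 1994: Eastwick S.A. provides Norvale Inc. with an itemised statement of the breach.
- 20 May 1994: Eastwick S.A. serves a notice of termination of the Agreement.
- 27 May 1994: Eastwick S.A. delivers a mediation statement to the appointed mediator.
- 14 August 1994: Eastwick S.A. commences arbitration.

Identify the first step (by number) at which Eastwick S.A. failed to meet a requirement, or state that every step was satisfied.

Step 1

Step 1 — 11 and 31 days from 12 January 1994 (when the breach is discovered) are 23 January 1994 and 12 February 1994 respectively; 13 January 1994 is 10 days too early.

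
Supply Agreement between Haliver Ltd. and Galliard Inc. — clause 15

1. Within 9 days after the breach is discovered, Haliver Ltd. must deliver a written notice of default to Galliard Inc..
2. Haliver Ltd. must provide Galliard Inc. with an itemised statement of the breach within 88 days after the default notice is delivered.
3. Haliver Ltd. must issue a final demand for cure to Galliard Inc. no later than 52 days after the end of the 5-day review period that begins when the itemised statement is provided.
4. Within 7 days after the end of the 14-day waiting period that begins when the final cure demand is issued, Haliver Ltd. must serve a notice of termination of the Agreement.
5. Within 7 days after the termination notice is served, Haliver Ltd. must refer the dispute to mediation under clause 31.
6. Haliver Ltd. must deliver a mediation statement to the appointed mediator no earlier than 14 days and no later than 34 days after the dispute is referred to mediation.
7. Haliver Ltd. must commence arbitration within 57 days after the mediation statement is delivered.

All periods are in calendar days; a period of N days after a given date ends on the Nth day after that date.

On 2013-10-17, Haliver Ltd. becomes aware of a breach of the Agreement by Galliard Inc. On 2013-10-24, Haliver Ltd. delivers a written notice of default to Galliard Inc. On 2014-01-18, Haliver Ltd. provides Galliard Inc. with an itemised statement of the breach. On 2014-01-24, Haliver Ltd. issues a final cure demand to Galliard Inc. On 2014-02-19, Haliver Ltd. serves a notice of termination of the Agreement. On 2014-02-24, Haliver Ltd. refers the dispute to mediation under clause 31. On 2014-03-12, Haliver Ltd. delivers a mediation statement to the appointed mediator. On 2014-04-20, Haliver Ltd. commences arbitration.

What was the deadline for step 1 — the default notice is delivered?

2013-10-26

Step 1 runs from 2013-10-17, when the breach is discovered. 9 days after 2013-10-17 is 2013-10-26.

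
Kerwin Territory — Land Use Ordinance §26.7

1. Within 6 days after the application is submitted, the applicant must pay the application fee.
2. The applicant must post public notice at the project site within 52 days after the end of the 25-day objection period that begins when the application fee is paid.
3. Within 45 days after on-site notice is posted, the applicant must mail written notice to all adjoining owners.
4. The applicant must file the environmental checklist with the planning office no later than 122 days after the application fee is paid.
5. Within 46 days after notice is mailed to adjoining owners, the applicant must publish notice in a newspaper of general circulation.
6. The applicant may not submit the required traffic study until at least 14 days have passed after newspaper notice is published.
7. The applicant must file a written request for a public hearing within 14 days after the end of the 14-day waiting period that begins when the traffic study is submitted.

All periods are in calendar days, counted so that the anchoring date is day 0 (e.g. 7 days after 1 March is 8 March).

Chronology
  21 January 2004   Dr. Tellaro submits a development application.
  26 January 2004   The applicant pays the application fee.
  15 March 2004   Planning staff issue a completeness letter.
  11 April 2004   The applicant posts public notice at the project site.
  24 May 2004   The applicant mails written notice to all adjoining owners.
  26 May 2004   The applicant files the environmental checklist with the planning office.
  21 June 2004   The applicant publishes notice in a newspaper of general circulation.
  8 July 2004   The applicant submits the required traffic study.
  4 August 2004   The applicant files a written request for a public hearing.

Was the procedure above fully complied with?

Yes

(1) due by 21 January 2004 + 6 days = 27 January 2004; 26 January 2004 is within that limit.
(2) due by 20 February 2004 + 52 days = 12 April 2004; completed 11 April 2004, before the deadline.
(3) due by 11 April 2004 + 45 days = 26 May 2004; 24 May 2004 is within that limit.
(4) due by 26 January 2004 + 122 days = 27 May 2004; 26 May 2004 is within that limit.
(5) due by 24 May 2004 + 46 days = 9 July 2004; completed 21 June 2004, before the deadline.
(6) permitted from 21 June 2004 + 14 days = 5 July 2004 onward; 8 July 2004 is on or after that date.
(7) due by 22 July 2004 + 14 days = 5 August 2004; completed 4 August 2004, before the deadline.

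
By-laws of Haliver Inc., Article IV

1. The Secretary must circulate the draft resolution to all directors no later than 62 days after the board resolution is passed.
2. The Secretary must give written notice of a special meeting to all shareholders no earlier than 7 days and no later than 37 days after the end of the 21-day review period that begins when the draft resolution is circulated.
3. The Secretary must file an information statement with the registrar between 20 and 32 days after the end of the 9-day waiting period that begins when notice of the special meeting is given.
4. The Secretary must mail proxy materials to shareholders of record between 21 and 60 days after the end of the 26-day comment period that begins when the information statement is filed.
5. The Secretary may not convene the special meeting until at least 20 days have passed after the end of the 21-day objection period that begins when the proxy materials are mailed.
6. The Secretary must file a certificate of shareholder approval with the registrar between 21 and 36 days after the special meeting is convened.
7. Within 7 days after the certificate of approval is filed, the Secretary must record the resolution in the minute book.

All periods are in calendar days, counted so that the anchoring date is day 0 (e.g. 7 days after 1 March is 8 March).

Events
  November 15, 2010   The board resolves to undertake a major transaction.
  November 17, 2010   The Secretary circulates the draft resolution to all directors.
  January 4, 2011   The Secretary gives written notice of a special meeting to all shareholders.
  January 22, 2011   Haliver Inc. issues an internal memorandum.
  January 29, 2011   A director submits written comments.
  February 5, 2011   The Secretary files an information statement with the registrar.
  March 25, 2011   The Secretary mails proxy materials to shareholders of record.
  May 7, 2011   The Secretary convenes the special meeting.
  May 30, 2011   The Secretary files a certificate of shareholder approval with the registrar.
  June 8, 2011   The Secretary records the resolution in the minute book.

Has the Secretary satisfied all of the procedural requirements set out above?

Step 1: 62 days after November 15, 2010 (when the board resolution is passed) is January 16, 2011; November 17, 2010 is within that limit.
Step 2: the window is 7–37 days after December 8, 2010 (end of the 21-day review period, which began when the draft resolution is circulated on November 17, 2010), so December 15, 2010 through January 14, 2011; done January 4, 2011 — within the window.
Step 3: the window is 20–32 days after January 13, 2011 (end of the 9-day waiting period, which began when notice of the special meeting is given on January 4, 2011), so February 2, 2011 through February 14, 2011; done February 5, 2011, which is between those dates.
Step 4: the window is 21–60 days after March 3, 2011 (end of the 26-day comment period, which began when the information statement is filed on February 5, 2011), so March 24, 2011 through May 2, 2011; March 25, 2011 falls inside that range.
Step 5: the earliest permitted date is 20 days after April 15, 2011 (end of the 21-day objection period, which began when the proxy materials are mailed on March 25, 2011), i.e. May 5, 2011; done May 7, 2011 — permitted.
Step 6: the window is 21–36 days after May 7, 2011 (when the special meeting is convened), so May 28, 2011 through June 12, 2011; done May 30, 2011 — within the window.
Step 7: 7 days after May 30, 2011 (when the certificate of approval is filed) is June 6, 2011; June 8, 2011 misses that deadline by 2 days.

No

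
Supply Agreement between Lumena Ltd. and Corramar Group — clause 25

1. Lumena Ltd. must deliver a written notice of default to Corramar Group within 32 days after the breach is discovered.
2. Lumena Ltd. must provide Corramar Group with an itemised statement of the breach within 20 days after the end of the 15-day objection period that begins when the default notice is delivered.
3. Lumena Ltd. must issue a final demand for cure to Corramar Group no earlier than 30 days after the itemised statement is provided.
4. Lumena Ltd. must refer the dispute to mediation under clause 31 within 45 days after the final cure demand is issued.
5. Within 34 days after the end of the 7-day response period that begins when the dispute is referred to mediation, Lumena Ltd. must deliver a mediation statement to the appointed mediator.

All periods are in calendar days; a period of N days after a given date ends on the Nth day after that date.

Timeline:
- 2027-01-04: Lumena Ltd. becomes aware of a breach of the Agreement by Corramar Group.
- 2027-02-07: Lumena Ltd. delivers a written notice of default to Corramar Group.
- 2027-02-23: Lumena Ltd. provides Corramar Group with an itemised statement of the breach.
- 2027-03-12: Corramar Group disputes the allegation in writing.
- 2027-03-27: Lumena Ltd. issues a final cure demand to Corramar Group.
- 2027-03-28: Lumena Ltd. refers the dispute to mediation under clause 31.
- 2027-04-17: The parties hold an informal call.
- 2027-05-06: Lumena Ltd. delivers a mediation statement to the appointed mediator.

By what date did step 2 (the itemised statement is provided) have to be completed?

The default notice is delivered on 2027-02-07; the 15-day objection period therefore ends 2027-02-22, and step 2 runs from that date. 20 days after 2027-02-22 is 2027-03-14.

2027-03-14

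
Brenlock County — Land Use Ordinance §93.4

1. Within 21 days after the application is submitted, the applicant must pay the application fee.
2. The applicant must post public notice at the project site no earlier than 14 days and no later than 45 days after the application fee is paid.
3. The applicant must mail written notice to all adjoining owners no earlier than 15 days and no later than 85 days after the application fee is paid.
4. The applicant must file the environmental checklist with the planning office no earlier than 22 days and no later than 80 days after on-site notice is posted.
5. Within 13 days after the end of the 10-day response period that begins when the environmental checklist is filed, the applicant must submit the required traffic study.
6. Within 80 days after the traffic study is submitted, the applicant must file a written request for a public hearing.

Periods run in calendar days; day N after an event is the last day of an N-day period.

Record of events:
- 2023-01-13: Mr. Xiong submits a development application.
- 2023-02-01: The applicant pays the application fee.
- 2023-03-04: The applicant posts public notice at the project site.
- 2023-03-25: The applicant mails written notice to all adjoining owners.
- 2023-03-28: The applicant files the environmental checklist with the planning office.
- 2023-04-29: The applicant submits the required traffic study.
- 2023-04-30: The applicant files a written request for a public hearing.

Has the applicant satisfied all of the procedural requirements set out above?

Step 1: 21 days after 2023-01-13 (when the application is submitted) is 2023-02-03; 2023-02-01 is within that limit.
Step 2: the window is 14–45 days after 2023-02-01 (when the application fee is paid), so 2023-02-15 through 2023-03-18; done 2023-03-04, which is between those dates.
Step 3: the window is 15–85 days after 2023-02-01 (when the application fee is paid), so 2023-02-16 through 2023-04-27; 2023-03-25 falls inside that range.
Step 4: the window is 22–80 days after 2023-03-04 (when on-site notice is posted), so 2023-03-26 through 2023-05-23; done 2023-03-28, which is between those dates.
Step 5: 13 days after 2023-04-07 (end of the 10-day response period, which began when the environmental checklist is filed on 2023-03-28) is 2023-04-20; not done until 2023-04-29, 9 days after the deadline.
The procedure was therefore not followed at step 5.

No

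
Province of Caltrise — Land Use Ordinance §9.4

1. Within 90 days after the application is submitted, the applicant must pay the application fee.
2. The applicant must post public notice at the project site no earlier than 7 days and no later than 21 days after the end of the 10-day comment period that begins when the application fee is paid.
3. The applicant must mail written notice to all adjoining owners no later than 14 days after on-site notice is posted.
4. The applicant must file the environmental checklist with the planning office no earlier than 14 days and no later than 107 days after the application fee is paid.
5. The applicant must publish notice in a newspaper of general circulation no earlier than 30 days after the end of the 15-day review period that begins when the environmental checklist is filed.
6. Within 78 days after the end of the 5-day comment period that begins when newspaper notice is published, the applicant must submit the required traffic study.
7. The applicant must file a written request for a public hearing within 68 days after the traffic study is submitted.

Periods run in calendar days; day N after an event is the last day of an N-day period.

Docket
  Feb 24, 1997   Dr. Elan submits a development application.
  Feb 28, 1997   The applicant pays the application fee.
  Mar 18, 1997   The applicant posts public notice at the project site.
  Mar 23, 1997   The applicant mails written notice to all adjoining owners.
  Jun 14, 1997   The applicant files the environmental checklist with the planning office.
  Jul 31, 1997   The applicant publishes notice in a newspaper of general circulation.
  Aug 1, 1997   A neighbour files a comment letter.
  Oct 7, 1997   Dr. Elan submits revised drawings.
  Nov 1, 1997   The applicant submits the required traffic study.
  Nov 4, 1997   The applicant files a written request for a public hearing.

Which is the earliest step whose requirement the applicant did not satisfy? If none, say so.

(1) due by Feb 24, 1997 + 90 days = May 25, 1997; Feb 28, 1997 is within that limit.
(2) the permitted window runs from Mar 10, 1997 + 7 = Mar 17, 1997 to Mar 10, 1997 + 21 = Mar 31, 1997; done Mar 18, 1997 — within the window.
(3) due by Mar 18, 1997 + 14 days = Apr 1, 1997; Mar 23, 1997 is within that limit.
(4) the permitted window runs from Feb 28, 1997 + 14 = Mar 14, 1997 to Feb 28, 1997 + 107 = Jun 15, 1997; done Jun 14, 1997 — within the window.
(5) permitted from Jun 29, 1997 + 30 days = Jul 29, 1997 onward; done Jul 31, 1997 — permitted.
(6) due by Aug 5, 1997 + 78 days = Oct 22, 1997; Nov 1, 1997 misses that deadline by 10 days.

Step 6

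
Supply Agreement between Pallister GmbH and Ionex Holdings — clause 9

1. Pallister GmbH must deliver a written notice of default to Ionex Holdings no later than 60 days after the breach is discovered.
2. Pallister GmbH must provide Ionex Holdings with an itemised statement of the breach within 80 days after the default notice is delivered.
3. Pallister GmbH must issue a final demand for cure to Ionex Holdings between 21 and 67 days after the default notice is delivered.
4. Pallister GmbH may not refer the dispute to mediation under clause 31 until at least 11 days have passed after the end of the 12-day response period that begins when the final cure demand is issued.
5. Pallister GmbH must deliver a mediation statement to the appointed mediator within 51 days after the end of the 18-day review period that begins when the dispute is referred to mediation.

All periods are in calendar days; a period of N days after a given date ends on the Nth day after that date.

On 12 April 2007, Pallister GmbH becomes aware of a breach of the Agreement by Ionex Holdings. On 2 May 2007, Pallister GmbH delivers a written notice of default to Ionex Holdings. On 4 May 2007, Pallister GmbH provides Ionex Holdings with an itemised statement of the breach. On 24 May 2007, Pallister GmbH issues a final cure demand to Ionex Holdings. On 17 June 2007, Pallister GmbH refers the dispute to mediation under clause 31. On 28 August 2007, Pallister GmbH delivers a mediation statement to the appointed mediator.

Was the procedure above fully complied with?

Step 1: 60 days after 12 April 2007 (when the breach is discovered) is 11 June 2007; 2 May 2007 is within that limit.
Step 2: 80 days after 2 May 2007 (when the default notice is delivered) is 21 July 2007; completed 4 May 2007, before the deadline.
Step 3: the window is 21–67 days after 2 May 2007 (when the default notice is delivered), so 23 May 2007 through 8 July 2007; done 24 May 2007, which is between those dates.
Step 4: the earliest permitted date is 11 days after 5 June 2007 (end of the 12-day response period, which began when the final cure demand is issued on 24 May 2007), i.e. 16 June 2007; done 17 June 2007 — permitted.
Step 5: 51 days after 5 July 2007 (end of the 18-day review period, which began when the dispute is referred to mediation on 17 June 2007) is 25 August 2007; done 28 August 2007 — 3 days late.
The analysis stops there.

No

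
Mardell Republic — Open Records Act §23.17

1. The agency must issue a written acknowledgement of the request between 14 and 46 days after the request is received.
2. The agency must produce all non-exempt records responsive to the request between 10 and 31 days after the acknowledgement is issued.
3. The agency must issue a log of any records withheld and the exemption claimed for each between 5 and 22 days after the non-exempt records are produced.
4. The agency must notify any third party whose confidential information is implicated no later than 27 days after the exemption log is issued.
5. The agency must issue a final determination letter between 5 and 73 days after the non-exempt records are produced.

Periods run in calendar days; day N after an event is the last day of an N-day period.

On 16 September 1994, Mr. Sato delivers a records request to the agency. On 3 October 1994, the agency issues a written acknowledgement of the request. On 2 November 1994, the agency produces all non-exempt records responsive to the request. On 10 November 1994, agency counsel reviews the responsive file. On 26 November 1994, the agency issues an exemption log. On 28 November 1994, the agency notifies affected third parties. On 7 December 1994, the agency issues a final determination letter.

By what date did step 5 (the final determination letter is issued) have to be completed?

Step 5 runs from 2 November 1994, when the non-exempt records are produced. The window is 5–73 days after 2 November 1994; it closes on 14 January 1995.

14 January 1995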